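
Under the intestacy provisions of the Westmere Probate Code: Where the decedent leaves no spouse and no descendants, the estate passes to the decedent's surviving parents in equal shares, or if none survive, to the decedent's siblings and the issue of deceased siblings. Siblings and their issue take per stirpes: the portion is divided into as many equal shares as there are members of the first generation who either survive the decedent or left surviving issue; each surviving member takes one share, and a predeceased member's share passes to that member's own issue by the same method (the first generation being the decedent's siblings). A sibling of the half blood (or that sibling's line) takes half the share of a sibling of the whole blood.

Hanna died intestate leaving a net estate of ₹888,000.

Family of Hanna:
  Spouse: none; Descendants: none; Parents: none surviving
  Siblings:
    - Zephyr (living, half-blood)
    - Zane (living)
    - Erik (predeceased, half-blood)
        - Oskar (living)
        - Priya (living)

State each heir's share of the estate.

Zephyr: ₹222,000; Zane: ₹444,000; Oskar: ₹111,000; Priya: ₹111,000

The entire ₹888,000 passes to the siblings and their issue.
Counting each half-blood sibling's line as half a unit, there are 2 units in ₹888,000, so one unit is ₹444,000. Whole-blood lines (Zane) take ₹444,000 each; half-blood lines (Zephyr and Erik) take ₹222,000 each.
Erik's share (₹222,000) is divided into 2 shares of ₹111,000: Oskar and Priya each take ₹111,000.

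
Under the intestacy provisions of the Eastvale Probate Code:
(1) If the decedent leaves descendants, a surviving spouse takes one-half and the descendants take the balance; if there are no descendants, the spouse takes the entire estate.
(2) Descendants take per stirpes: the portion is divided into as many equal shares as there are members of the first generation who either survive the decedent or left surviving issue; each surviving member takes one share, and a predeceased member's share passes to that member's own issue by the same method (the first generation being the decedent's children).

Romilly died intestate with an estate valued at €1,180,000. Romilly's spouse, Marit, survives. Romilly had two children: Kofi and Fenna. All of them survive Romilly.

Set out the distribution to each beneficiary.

Marit takes one-half of €1,180,000 = €590,000. The remaining €590,000 passes to the descendants.
The descendants' portion (€590,000) is divided into 2 shares of €295,000: Kofi and Fenna each take €295,000.

Marit: €590,000; Kofi: €295,000; Fenna: €295,000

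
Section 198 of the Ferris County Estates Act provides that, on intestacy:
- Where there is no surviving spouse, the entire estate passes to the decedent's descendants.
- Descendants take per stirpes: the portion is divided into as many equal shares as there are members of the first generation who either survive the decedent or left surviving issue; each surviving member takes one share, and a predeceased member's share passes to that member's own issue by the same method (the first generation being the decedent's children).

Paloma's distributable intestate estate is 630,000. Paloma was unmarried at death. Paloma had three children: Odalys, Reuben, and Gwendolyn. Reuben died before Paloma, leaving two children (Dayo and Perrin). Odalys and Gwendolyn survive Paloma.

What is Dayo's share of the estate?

The entire 630,000 passes to the descendants.
That amount (630,000) is divided into 3 shares of 210,000: Odalys and Gwendolyn each take 210,000; Reuben's 210,000 share passes to Reuben's issue.
Reuben's share (210,000) is divided into 2 shares of 105,000: Dayo and Perrin each take 105,000.

Dayo receives 105,000.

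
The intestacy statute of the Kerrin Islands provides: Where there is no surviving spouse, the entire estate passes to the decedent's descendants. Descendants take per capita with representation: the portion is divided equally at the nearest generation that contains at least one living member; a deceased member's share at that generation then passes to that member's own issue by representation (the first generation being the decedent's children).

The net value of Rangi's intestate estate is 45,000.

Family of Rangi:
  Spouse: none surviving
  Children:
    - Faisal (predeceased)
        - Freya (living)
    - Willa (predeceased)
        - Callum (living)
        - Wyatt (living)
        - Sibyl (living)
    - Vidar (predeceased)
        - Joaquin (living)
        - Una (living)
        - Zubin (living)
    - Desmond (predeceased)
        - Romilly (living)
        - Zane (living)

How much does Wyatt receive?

Wyatt receives 5,000.

The entire 45,000 passes to the descendants.
No child survives, so the initial division is made at the grandchildren's generation.
That amount (45,000) is divided into 9 shares of 5,000: Freya, Callum, Wyatt, Sibyl, Joaquin, Una, Zubin, Romilly, and Zane each take 5,000.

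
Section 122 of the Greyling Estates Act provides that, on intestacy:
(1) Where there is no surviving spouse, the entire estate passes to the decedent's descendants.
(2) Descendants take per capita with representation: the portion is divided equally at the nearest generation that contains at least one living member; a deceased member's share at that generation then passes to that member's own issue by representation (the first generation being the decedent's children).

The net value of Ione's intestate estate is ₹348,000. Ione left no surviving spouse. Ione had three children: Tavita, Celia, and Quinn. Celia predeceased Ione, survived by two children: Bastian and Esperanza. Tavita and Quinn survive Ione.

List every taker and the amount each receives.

The entire ₹348,000 passes to the descendants.
That amount (₹348,000) is divided into 3 shares of ₹116,000: Tavita and Quinn each take ₹116,000; Celia's ₹116,000 share passes to Celia's issue.
Celia's share (₹116,000) is divided into 2 shares of ₹58,000: Bastian and Esperanza each take ₹58,000.

Tavita: ₹116,000; Bastian: ₹58,000; Esperanza: ₹58,000; Quinn: ₹116,000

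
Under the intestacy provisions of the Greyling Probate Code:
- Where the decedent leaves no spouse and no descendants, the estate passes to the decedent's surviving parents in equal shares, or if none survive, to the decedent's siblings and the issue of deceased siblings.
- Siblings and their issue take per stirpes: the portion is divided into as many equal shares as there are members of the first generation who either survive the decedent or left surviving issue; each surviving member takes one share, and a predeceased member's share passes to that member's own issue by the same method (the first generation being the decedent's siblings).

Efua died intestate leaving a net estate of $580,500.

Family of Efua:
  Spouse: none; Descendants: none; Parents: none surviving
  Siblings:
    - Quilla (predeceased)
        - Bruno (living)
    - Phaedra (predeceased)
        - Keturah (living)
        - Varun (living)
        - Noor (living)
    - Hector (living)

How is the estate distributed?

Bruno: $193,500; Keturah: $64,500; Varun: $64,500; Noor: $64,500; Hector: $193,500

The entire $580,500 passes to the siblings and their issue.
That amount ($580,500) is divided into 3 shares of $193,500: Hector takes $193,500; Quilla's $193,500 share passes to Quilla's issue; Phaedra's $193,500 share passes to Phaedra's issue.
Quilla's share ($193,500) passes entirely to Bruno.
Phaedra's share ($193,500) is divided into 3 shares of $64,500: Keturah, Varun, and Noor each take $64,500.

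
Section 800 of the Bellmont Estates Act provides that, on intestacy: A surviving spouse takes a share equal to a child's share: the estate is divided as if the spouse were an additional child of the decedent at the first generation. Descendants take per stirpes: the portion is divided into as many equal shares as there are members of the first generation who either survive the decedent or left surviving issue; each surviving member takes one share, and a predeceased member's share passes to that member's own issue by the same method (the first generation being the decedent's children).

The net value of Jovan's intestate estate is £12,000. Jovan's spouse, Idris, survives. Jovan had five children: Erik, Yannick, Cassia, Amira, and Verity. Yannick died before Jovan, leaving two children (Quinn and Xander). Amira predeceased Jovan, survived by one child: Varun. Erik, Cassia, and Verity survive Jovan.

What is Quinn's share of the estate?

Quinn receives £1,000.

The spouse counts as an additional share at the children's level, so there are 6 primary shares of £2,000. Idris takes one such share (£2,000).
The children's combined portion (£10,000) is divided into 5 shares of £2,000: Erik, Cassia, and Verity each take £2,000; Yannick's £2,000 share passes to Yannick's issue; Amira's £2,000 share passes to Amira's issue.
Yannick's share (£2,000) is divided into 2 shares of £1,000: Quinn and Xander each take £1,000.
Amira's share (£2,000) passes entirely to Varun.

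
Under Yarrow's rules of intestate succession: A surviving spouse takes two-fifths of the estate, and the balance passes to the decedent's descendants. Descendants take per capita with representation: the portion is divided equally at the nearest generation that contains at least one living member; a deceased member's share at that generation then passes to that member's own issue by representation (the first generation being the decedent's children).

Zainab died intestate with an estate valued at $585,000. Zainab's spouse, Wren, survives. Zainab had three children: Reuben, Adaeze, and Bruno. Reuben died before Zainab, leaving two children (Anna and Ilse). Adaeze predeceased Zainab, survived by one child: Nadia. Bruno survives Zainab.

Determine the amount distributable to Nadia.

Nadia receives $117,000.

Wren takes two-fifths of $585,000 = $234,000. The remaining $351,000 passes to the descendants.
The descendants' portion ($351,000) is divided into 3 shares of $117,000: Bruno takes $117,000; Reuben's $117,000 share passes to Reuben's issue; Adaeze's $117,000 share passes to Adaeze's issue.
Reuben's share ($117,000) is divided into 2 shares of $58,500: Anna and Ilse each take $58,500.
Adaeze's share ($117,000) passes entirely to Nadia.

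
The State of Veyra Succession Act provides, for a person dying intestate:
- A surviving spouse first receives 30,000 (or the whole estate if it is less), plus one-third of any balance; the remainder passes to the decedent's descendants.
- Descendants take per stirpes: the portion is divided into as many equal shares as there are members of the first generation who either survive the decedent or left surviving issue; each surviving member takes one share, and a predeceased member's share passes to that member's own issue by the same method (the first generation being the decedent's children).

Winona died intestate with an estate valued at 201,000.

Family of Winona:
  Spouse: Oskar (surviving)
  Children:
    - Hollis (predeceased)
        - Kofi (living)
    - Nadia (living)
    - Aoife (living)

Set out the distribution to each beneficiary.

Oskar: 87,000; Kofi: 38,000; Nadia: 38,000; Aoife: 38,000

Oskar first takes 30,000, leaving a balance of 171,000. Oskar then takes one-third of the balance (57,000), for a total of 87,000. The remaining 114,000 passes to the descendants.
The descendants' portion (114,000) is divided into 3 shares of 38,000: Nadia and Aoife each take 38,000; Hollis's 38,000 share passes to Hollis's issue.
Hollis's share (38,000) passes entirely to Kofi.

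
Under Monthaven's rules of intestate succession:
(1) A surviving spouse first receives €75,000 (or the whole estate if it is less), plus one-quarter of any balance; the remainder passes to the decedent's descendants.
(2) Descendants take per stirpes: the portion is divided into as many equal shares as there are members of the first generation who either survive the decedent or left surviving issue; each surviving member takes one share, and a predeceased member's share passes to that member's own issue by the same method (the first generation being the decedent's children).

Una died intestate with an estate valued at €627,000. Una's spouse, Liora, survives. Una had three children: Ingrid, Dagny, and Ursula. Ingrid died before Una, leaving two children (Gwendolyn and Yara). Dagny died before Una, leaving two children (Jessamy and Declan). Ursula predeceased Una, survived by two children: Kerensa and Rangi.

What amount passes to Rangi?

Rangi receives €69,000.

Liora first takes €75,000, leaving a balance of €552,000. Liora then takes one-quarter of the balance (€138,000), for a total of €213,000. The remaining €414,000 passes to the descendants.
The descendants' portion (€414,000) is divided into 3 shares of €138,000: Ingrid's €138,000 share passes to Ingrid's issue; Dagny's €138,000 share passes to Dagny's issue; Ursula's €138,000 share passes to Ursula's issue.
Ingrid's share (€138,000) is divided into 2 shares of €69,000: Gwendolyn and Yara each take €69,000.
Dagny's share (€138,000) is divided into 2 shares of €69,000: Jessamy and Declan each take €69,000.
Ursula's share (€138,000) is divided into 2 shares of €69,000: Kerensa and Rangi each take €69,000.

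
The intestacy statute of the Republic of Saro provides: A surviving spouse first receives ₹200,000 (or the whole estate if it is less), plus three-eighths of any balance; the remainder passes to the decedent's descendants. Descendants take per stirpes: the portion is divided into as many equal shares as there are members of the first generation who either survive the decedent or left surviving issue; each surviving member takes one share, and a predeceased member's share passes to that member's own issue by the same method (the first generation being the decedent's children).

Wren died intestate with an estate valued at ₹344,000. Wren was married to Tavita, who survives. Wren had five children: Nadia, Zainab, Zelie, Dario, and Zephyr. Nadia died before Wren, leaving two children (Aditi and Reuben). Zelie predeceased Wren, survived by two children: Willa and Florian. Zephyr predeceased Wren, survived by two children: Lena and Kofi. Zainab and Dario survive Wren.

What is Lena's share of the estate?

Lena receives ₹9,000.

Tavita first takes ₹200,000, leaving a balance of ₹144,000. Tavita then takes three-eighths of the balance (₹54,000), for a total of ₹254,000. The remaining ₹90,000 passes to the descendants.
The descendants' portion (₹90,000) is divided into 5 shares of ₹18,000: Zainab and Dario each take ₹18,000; Nadia's ₹18,000 share passes to Nadia's issue; Zelie's ₹18,000 share passes to Zelie's issue; Zephyr's ₹18,000 share passes to Zephyr's issue.
Nadia's share (₹18,000) is divided into 2 shares of ₹9,000: Aditi and Reuben each take ₹9,000.
Zelie's share (₹18,000) is divided into 2 shares of ₹9,000: Willa and Florian each take ₹9,000.
Zephyr's share (₹18,000) is divided into 2 shares of ₹9,000: Lena and Kofi each take ₹9,000.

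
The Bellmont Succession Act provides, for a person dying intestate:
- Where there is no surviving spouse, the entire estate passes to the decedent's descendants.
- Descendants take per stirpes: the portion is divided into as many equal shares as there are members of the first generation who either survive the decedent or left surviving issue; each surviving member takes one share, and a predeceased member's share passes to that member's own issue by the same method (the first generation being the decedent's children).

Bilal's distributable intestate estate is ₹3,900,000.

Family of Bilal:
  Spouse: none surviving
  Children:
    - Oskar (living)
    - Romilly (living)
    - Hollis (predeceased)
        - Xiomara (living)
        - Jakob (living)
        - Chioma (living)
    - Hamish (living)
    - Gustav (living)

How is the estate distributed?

The entire ₹3,900,000 passes to the descendants.
That amount (₹3,900,000) is divided into 5 shares of ₹780,000: Oskar, Romilly, Hamish, and Gustav each take ₹780,000; Hollis's ₹780,000 share passes to Hollis's issue.
Hollis's share (₹780,000) is divided into 3 shares of ₹260,000: Xiomara, Jakob, and Chioma each take ₹260,000.

Oskar: ₹780,000; Romilly: ₹780,000; Xiomara: ₹260,000; Jakob: ₹260,000; Chioma: ₹260,000; Hamish: ₹780,000; Gustav: ₹780,000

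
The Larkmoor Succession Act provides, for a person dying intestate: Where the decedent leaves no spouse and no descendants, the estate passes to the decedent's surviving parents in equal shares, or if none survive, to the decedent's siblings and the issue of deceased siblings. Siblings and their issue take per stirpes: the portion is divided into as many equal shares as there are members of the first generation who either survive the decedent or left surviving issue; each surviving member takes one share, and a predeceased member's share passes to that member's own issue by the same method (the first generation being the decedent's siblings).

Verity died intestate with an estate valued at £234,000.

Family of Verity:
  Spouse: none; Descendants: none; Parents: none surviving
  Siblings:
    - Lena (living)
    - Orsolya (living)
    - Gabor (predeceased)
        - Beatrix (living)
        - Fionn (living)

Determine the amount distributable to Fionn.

Fionn receives £39,000.

The entire £234,000 passes to the siblings and their issue.
That amount (£234,000) is divided into 3 shares of £78,000: Lena and Orsolya each take £78,000; Gabor's £78,000 share passes to Gabor's issue.
Gabor's share (£78,000) is divided into 2 shares of £39,000: Beatrix and Fionn each take £39,000.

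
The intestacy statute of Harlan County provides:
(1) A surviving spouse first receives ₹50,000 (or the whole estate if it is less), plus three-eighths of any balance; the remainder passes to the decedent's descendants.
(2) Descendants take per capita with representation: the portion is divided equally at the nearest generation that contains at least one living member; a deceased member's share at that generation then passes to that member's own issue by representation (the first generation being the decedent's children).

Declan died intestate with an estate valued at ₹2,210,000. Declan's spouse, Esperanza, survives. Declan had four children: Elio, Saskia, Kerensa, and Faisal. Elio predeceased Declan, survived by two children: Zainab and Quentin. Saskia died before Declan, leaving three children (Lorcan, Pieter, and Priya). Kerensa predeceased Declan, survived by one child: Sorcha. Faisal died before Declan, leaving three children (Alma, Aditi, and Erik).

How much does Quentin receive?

Quentin receives ₹150,000.

Esperanza first takes ₹50,000, leaving a balance of ₹2,160,000. Esperanza then takes three-eighths of the balance (₹810,000), for a total of ₹860,000. The remaining ₹1,350,000 passes to the descendants.
No child survives, so the initial division is made at the grandchildren's generation.
The descendants' portion (₹1,350,000) is divided into 9 shares of ₹150,000: Zainab, Quentin, Lorcan, Pieter, Priya, Sorcha, Alma, Aditi, and Erik each take ₹150,000.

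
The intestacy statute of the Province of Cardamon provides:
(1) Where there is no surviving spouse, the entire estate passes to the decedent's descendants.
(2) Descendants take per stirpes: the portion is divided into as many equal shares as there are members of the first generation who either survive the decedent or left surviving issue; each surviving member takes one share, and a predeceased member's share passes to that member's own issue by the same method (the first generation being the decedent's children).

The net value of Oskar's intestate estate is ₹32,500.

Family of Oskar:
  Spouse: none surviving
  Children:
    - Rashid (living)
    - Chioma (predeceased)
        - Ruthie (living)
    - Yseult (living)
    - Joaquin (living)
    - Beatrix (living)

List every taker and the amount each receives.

The entire ₹32,500 passes to the descendants.
That amount (₹32,500) is divided into 5 shares of ₹6,500: Rashid, Yseult, Joaquin, and Beatrix each take ₹6,500; Chioma's ₹6,500 share passes to Chioma's issue.
Chioma's share (₹6,500) passes entirely to Ruthie.

Rashid: ₹6,500; Ruthie: ₹6,500; Yseult: ₹6,500; Joaquin: ₹6,500; Beatrix: ₹6,500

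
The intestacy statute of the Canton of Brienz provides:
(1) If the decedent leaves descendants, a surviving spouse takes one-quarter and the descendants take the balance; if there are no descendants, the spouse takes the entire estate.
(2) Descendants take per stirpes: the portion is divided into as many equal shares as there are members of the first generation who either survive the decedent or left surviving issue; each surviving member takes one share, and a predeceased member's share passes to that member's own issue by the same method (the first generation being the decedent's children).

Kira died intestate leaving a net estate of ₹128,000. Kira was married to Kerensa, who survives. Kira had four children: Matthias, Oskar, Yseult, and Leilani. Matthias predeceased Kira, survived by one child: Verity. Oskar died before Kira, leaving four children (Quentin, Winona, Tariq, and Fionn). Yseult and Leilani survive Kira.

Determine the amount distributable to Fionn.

Kerensa takes one-quarter of ₹128,000 = ₹32,000. The remaining ₹96,000 passes to the descendants.
The descendants' portion (₹96,000) is divided into 4 shares of ₹24,000: Yseult and Leilani each take ₹24,000; Matthias's ₹24,000 share passes to Matthias's issue; Oskar's ₹24,000 share passes to Oskar's issue.
Matthias's share (₹24,000) passes entirely to Verity.
Oskar's share (₹24,000) is divided into 4 shares of ₹6,000: Quentin, Winona, Tariq, and Fionn each take ₹6,000.

Fionn receives ₹6,000.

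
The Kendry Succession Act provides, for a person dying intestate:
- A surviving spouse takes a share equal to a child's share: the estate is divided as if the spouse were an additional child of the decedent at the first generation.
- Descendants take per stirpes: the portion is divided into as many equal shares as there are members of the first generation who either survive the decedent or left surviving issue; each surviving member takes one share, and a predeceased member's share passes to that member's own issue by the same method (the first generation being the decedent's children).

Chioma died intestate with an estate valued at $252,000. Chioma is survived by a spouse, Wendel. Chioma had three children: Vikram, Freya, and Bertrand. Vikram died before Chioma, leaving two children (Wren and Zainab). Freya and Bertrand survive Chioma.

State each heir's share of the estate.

The spouse counts as an additional share at the children's level, so there are 4 primary shares of $63,000. Wendel takes one such share ($63,000).
The children's combined portion ($189,000) is divided into 3 shares of $63,000: Freya and Bertrand each take $63,000; Vikram's $63,000 share passes to Vikram's issue.
Vikram's share ($63,000) is divided into 2 shares of $31,500: Wren and Zainab each take $31,500.

Wendel: $63,000; Wren: $31,500; Zainab: $31,500; Freya: $63,000; Bertrand: $63,000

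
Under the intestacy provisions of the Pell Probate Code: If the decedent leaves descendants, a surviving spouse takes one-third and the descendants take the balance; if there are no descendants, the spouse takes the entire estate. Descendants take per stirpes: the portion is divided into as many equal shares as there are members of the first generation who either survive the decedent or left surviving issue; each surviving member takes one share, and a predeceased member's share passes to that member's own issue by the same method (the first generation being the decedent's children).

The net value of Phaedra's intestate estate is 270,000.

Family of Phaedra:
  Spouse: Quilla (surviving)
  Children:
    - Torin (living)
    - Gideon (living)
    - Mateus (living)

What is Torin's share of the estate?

Torin receives 60,000.

Quilla takes one-third of 270,000 = 90,000. The remaining 180,000 passes to the descendants.
The descendants' portion (180,000) is divided into 3 shares of 60,000: Torin, Gideon, and Mateus each take 60,000.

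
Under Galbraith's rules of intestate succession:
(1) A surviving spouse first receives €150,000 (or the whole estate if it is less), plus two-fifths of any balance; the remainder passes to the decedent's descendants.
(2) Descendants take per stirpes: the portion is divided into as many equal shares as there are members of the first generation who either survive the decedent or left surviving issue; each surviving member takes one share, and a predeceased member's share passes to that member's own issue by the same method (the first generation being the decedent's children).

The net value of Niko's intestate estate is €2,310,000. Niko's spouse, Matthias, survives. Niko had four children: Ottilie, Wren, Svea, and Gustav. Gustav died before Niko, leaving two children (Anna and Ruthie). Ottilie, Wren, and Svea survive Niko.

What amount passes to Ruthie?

Matthias first takes €150,000, leaving a balance of €2,160,000. Matthias then takes two-fifths of the balance (€864,000), for a total of €1,014,000. The remaining €1,296,000 passes to the descendants.
The descendants' portion (€1,296,000) is divided into 4 shares of €324,000: Ottilie, Wren, and Svea each take €324,000; Gustav's €324,000 share passes to Gustav's issue.
Gustav's share (€324,000) is divided into 2 shares of €162,000: Anna and Ruthie each take €162,000.

Ruthie receives €162,000.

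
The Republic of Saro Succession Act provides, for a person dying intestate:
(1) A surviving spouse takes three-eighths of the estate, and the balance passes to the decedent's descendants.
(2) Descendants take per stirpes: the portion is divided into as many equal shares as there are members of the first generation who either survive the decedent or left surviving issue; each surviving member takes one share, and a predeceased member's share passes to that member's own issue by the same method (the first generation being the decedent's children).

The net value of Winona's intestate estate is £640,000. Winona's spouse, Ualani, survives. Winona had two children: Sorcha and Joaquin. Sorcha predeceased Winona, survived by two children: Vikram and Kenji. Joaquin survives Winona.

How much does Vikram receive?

Ualani takes three-eighths of £640,000 = £240,000. The remaining £400,000 passes to the descendants.
The descendants' portion (£400,000) is divided into 2 shares of £200,000: Joaquin takes £200,000; Sorcha's £200,000 share passes to Sorcha's issue.
Sorcha's share (£200,000) is divided into 2 shares of £100,000: Vikram and Kenji each take £100,000.

Vikram receives £100,000.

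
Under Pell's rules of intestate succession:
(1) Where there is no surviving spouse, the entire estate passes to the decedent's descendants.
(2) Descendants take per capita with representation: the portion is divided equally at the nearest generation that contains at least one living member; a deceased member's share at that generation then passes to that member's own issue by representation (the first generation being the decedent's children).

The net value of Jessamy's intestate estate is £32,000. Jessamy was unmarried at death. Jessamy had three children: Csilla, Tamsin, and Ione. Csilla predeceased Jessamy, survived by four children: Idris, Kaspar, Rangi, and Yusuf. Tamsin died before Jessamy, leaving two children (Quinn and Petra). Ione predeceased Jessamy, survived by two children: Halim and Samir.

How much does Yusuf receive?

The entire £32,000 passes to the descendants.
No child survives, so the initial division is made at the grandchildren's generation.
That amount (£32,000) is divided into 8 shares of £4,000: Idris, Kaspar, Rangi, Yusuf, Quinn, Petra, Halim, and Samir each take £4,000.

Yusuf receives £4,000.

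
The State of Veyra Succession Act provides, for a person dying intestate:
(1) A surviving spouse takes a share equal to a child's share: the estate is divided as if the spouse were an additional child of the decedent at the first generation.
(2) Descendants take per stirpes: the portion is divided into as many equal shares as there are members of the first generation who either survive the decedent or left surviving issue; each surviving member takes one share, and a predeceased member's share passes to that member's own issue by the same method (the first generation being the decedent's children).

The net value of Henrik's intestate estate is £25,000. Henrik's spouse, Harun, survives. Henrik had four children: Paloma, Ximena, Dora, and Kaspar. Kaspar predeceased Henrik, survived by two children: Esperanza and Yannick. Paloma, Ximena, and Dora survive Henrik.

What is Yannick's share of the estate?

The spouse counts as an additional share at the children's level, so there are 5 primary shares of £5,000. Harun takes one such share (£5,000).
The children's combined portion (£20,000) is divided into 4 shares of £5,000: Paloma, Ximena, and Dora each take £5,000; Kaspar's £5,000 share passes to Kaspar's issue.
Kaspar's share (£5,000) is divided into 2 shares of £2,500: Esperanza and Yannick each take £2,500.

Yannick receives £2,500.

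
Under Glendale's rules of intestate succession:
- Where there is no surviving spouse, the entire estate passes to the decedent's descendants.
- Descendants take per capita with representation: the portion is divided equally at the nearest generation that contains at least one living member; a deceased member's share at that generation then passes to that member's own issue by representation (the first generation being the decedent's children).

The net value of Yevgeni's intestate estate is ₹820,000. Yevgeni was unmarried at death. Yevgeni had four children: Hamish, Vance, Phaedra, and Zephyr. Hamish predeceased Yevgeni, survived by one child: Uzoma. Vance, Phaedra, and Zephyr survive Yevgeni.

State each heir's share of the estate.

Uzoma: ₹205,000; Vance: ₹205,000; Phaedra: ₹205,000; Zephyr: ₹205,000

The entire ₹820,000 passes to the descendants.
That amount (₹820,000) is divided into 4 shares of ₹205,000: Vance, Phaedra, and Zephyr each take ₹205,000; Hamish's ₹205,000 share passes to Hamish's issue.
Hamish's share (₹205,000) passes entirely to Uzoma.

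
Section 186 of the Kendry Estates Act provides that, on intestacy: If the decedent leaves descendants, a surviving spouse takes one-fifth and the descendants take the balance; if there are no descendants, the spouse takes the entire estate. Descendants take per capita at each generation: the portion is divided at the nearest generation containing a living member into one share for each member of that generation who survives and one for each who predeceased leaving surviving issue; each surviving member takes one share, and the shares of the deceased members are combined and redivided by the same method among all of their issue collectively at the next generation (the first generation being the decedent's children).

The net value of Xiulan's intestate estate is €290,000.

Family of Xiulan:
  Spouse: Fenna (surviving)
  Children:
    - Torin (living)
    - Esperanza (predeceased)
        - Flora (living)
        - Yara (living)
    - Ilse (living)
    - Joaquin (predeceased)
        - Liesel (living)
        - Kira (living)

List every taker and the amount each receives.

Fenna: €58,000; Torin: €58,000; Flora: €29,000; Yara: €29,000; Ilse: €58,000; Liesel: €29,000; Kira: €29,000

Fenna takes one-fifth of €290,000 = €58,000. The remaining €232,000 passes to the descendants.
The descendants' portion (€232,000) is divided at the children's generation into 4 shares of €58,000. Torin and Ilse each take €58,000. The 2 shares of the deceased (Esperanza and Joaquin) are combined into a pool of €116,000.
That pool (€116,000) is divided at the grandchildren's generation equally among Flora, Yara, Liesel, and Kira: €29,000 each.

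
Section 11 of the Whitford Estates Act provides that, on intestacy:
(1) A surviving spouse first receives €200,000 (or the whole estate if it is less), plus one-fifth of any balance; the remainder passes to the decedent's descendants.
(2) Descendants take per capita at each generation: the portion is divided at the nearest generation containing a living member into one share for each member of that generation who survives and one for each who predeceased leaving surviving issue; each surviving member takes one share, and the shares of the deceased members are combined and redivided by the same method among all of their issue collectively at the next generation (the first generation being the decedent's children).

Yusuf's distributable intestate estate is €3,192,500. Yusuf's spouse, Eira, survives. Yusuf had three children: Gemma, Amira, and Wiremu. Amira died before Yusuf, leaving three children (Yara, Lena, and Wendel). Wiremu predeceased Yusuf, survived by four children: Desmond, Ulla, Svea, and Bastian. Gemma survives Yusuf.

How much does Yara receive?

Eira first takes €200,000, leaving a balance of €2,992,500. Eira then takes one-fifth of the balance (€598,500), for a total of €798,500. The remaining €2,394,000 passes to the descendants.
The descendants' portion (€2,394,000) is divided at the children's generation into 3 shares of €798,000. Gemma takes €798,000. The 2 shares of the deceased (Amira and Wiremu) are combined into a pool of €1,596,000.
That pool (€1,596,000) is divided at the grandchildren's generation equally among Yara, Lena, Wendel, Desmond, Ulla, Svea, and Bastian: €228,000 each.

Yara receives €228,000.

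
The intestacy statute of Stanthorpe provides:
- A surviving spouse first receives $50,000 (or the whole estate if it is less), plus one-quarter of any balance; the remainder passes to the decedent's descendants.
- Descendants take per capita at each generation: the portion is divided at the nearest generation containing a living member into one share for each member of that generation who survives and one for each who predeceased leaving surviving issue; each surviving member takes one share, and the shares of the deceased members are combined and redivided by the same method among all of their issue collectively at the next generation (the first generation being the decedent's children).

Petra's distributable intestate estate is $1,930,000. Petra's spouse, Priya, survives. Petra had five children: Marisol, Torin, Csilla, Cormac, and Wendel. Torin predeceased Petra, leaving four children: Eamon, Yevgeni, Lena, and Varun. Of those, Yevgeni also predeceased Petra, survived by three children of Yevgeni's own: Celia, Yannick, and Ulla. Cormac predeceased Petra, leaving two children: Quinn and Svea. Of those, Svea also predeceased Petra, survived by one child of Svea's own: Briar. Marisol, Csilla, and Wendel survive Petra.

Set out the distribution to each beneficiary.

Priya: $520,000; Marisol: $282,000; Eamon: $94,000; Celia: $47,000; Yannick: $47,000; Ulla: $47,000; Lena: $94,000; Varun: $94,000; Csilla: $282,000; Quinn: $94,000; Briar: $47,000; Wendel: $282,000

Priya first takes $50,000, leaving a balance of $1,880,000. Priya then takes one-quarter of the balance ($470,000), for a total of $520,000. The remaining $1,410,000 passes to the descendants.
The descendants' portion ($1,410,000) is divided at the children's generation into 5 shares of $282,000. Marisol, Csilla, and Wendel each take $282,000. The 2 shares of the deceased (Torin and Cormac) are combined into a pool of $564,000.
That pool ($564,000) is divided at the grandchildren's generation into 6 shares of $94,000. Eamon, Lena, Varun, and Quinn each take $94,000. The 2 shares of the deceased (Yevgeni and Svea) are combined into a pool of $188,000.
That pool ($188,000) is divided at the great-grandchildren's generation equally among Celia, Yannick, Ulla, and Briar: $47,000 each.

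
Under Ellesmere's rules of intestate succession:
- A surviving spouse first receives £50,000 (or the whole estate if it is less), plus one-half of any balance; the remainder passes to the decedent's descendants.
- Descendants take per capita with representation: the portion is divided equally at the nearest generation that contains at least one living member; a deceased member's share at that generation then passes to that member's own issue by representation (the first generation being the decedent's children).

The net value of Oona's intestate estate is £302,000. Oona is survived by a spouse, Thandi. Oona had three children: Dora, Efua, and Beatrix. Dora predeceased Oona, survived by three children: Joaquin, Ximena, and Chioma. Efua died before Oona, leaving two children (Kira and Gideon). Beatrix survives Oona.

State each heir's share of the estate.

Thandi: £176,000; Joaquin: £14,000; Ximena: £14,000; Chioma: £14,000; Kira: £21,000; Gideon: £21,000; Beatrix: £42,000

Thandi first takes £50,000, leaving a balance of £252,000. Thandi then takes one-half of the balance (£126,000), for a total of £176,000. The remaining £126,000 passes to the descendants.
The descendants' portion (£126,000) is divided into 3 shares of £42,000: Beatrix takes £42,000; Dora's £42,000 share passes to Dora's issue; Efua's £42,000 share passes to Efua's issue.
Dora's share (£42,000) is divided into 3 shares of £14,000: Joaquin, Ximena, and Chioma each take £14,000.
Efua's share (£42,000) is divided into 2 shares of £21,000: Kira and Gideon each take £21,000.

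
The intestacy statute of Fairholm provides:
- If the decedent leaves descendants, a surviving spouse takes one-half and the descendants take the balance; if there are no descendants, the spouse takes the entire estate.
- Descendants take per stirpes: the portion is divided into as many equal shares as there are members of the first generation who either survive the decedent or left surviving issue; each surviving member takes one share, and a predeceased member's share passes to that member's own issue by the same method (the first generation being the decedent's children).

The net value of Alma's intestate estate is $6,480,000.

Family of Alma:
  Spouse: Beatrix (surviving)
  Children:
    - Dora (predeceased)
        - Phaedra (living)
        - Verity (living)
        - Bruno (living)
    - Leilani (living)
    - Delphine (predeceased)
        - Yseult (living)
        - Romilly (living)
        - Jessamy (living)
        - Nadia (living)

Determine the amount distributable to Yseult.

Beatrix takes one-half of $6,480,000 = $3,240,000. The remaining $3,240,000 passes to the descendants.
The descendants' portion ($3,240,000) is divided into 3 shares of $1,080,000: Leilani takes $1,080,000; Dora's $1,080,000 share passes to Dora's issue; Delphine's $1,080,000 share passes to Delphine's issue.
Dora's share ($1,080,000) is divided into 3 shares of $360,000: Phaedra, Verity, and Bruno each take $360,000.
Delphine's share ($1,080,000) is divided into 4 shares of $270,000: Yseult, Romilly, Jessamy, and Nadia each take $270,000.

Yseult receives $270,000.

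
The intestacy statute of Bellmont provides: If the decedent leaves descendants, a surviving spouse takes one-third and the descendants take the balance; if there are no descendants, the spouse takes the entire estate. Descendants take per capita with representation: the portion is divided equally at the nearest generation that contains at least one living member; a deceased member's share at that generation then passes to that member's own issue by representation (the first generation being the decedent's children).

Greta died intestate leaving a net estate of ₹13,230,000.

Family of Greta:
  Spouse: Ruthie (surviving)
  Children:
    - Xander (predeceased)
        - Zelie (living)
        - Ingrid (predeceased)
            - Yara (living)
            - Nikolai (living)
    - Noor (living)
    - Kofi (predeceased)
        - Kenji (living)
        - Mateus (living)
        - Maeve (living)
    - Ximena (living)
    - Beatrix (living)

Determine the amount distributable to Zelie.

Ruthie takes one-third of ₹13,230,000 = ₹4,410,000. The remaining ₹8,820,000 passes to the descendants.
The descendants' portion (₹8,820,000) is divided into 5 shares of ₹1,764,000: Noor, Ximena, and Beatrix each take ₹1,764,000; Xander's ₹1,764,000 share passes to Xander's issue; Kofi's ₹1,764,000 share passes to Kofi's issue.
Xander's share (₹1,764,000) is divided into 2 shares of ₹882,000: Zelie takes ₹882,000; Ingrid's ₹882,000 share passes to Ingrid's issue.
Ingrid's share (₹882,000) is divided into 2 shares of ₹441,000: Yara and Nikolai each take ₹441,000.
Kofi's share (₹1,764,000) is divided into 3 shares of ₹588,000: Kenji, Mateus, and Maeve each take ₹588,000.

Zelie receives ₹882,000.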